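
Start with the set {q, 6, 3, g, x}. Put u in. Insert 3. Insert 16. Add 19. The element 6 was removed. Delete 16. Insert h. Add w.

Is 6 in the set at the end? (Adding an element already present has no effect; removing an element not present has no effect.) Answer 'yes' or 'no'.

Answer: no

Derivation:
Tracking the set through each operation:
Start: {3, 6, g, q, x}
Event 1 (add u): added. Set: {3, 6, g, q, u, x}
Event 2 (add 3): already present, no change. Set: {3, 6, g, q, u, x}
Event 3 (add 16): added. Set: {16, 3, 6, g, q, u, x}
Event 4 (add 19): added. Set: {16, 19, 3, 6, g, q, u, x}
Event 5 (remove 6): removed. Set: {16, 19, 3, g, q, u, x}
Event 6 (remove 16): removed. Set: {19, 3, g, q, u, x}
Event 7 (add h): added. Set: {19, 3, g, h, q, u, x}
Event 8 (add w): added. Set: {19, 3, g, h, q, u, w, x}

Final set: {19, 3, g, h, q, u, w, x} (size 8)
6 is NOT in the final set.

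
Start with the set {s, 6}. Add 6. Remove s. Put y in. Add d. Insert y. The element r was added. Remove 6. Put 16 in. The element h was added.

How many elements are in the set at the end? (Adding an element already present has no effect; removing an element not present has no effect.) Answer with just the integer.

Tracking the set through each operation:
Start: {6, s}
Event 1 (add 6): already present, no change. Set: {6, s}
Event 2 (remove s): removed. Set: {6}
Event 3 (add y): added. Set: {6, y}
Event 4 (add d): added. Set: {6, d, y}
Event 5 (add y): already present, no change. Set: {6, d, y}
Event 6 (add r): added. Set: {6, d, r, y}
Event 7 (remove 6): removed. Set: {d, r, y}
Event 8 (add 16): added. Set: {16, d, r, y}
Event 9 (add h): added. Set: {16, d, h, r, y}

Final set: {16, d, h, r, y} (size 5)

Answer: 5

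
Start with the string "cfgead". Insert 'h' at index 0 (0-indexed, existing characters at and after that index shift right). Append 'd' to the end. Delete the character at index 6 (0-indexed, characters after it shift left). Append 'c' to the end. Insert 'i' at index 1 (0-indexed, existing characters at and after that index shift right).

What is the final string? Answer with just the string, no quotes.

Applying each edit step by step:
Start: "cfgead"
Op 1 (insert 'h' at idx 0): "cfgead" -> "hcfgead"
Op 2 (append 'd'): "hcfgead" -> "hcfgeadd"
Op 3 (delete idx 6 = 'd'): "hcfgeadd" -> "hcfgead"
Op 4 (append 'c'): "hcfgead" -> "hcfgeadc"
Op 5 (insert 'i' at idx 1): "hcfgeadc" -> "hicfgeadc"

Answer: hicfgeadc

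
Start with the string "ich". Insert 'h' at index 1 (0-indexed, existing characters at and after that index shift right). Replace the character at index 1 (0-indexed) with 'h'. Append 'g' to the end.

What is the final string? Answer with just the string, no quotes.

Answer: ihchg

Derivation:
Applying each edit step by step:
Start: "ich"
Op 1 (insert 'h' at idx 1): "ich" -> "ihch"
Op 2 (replace idx 1: 'h' -> 'h'): "ihch" -> "ihch"
Op 3 (append 'g'): "ihch" -> "ihchg"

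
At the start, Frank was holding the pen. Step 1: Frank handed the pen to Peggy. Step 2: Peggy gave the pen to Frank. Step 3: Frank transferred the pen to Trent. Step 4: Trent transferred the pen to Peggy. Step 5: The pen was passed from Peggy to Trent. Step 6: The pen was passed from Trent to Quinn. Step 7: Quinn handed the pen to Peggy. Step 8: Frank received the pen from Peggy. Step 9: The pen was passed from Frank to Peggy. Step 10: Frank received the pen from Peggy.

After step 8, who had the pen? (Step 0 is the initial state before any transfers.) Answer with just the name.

Tracking the pen holder through step 8:
After step 0 (start): Frank
After step 1: Peggy
After step 2: Frank
After step 3: Trent
After step 4: Peggy
After step 5: Trent
After step 6: Quinn
After step 7: Peggy
After step 8: Frank

At step 8, the holder is Frank.

Answer: Frank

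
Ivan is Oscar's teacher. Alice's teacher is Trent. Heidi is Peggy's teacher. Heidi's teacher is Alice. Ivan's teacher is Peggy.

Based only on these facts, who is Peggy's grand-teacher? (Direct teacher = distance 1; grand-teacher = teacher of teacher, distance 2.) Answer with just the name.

Reconstructing the teacher chain from the given facts:
  Trent -> Alice -> Heidi -> Peggy -> Ivan -> Oscar
(each arrow means 'teacher of the next')
Positions in the chain (0 = top):
  position of Trent: 0
  position of Alice: 1
  position of Heidi: 2
  position of Peggy: 3
  position of Ivan: 4
  position of Oscar: 5

Peggy is at position 3; the grand-teacher is 2 steps up the chain, i.e. position 1: Alice.

Answer: Alice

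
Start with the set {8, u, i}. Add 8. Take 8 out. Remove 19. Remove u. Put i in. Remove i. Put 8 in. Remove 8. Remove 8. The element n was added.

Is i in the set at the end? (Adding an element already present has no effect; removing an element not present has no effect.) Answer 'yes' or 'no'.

Answer: no

Derivation:
Tracking the set through each operation:
Start: {8, i, u}
Event 1 (add 8): already present, no change. Set: {8, i, u}
Event 2 (remove 8): removed. Set: {i, u}
Event 3 (remove 19): not present, no change. Set: {i, u}
Event 4 (remove u): removed. Set: {i}
Event 5 (add i): already present, no change. Set: {i}
Event 6 (remove i): removed. Set: {}
Event 7 (add 8): added. Set: {8}
Event 8 (remove 8): removed. Set: {}
Event 9 (remove 8): not present, no change. Set: {}
Event 10 (add n): added. Set: {n}

Final set: {n} (size 1)
i is NOT in the final set.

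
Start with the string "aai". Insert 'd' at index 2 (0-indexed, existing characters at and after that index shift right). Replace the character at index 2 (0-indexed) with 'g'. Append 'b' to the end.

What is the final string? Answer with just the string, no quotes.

Applying each edit step by step:
Start: "aai"
Op 1 (insert 'd' at idx 2): "aai" -> "aadi"
Op 2 (replace idx 2: 'd' -> 'g'): "aadi" -> "aagi"
Op 3 (append 'b'): "aagi" -> "aagib"

Answer: aagib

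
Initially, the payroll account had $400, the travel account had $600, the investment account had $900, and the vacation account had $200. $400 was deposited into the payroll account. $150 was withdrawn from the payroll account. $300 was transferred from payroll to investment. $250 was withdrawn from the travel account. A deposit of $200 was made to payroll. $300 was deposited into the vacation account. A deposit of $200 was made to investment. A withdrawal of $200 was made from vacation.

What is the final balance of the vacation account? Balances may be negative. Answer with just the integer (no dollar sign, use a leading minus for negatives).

Answer: 300

Derivation:
Tracking account balances step by step:
Start: payroll=400, travel=600, investment=900, vacation=200
Event 1 (deposit 400 to payroll): payroll: 400 + 400 = 800. Balances: payroll=800, travel=600, investment=900, vacation=200
Event 2 (withdraw 150 from payroll): payroll: 800 - 150 = 650. Balances: payroll=650, travel=600, investment=900, vacation=200
Event 3 (transfer 300 payroll -> investment): payroll: 650 - 300 = 350, investment: 900 + 300 = 1200. Balances: payroll=350, travel=600, investment=1200, vacation=200
Event 4 (withdraw 250 from travel): travel: 600 - 250 = 350. Balances: payroll=350, travel=350, investment=1200, vacation=200
Event 5 (deposit 200 to payroll): payroll: 350 + 200 = 550. Balances: payroll=550, travel=350, investment=1200, vacation=200
Event 6 (deposit 300 to vacation): vacation: 200 + 300 = 500. Balances: payroll=550, travel=350, investment=1200, vacation=500
Event 7 (deposit 200 to investment): investment: 1200 + 200 = 1400. Balances: payroll=550, travel=350, investment=1400, vacation=500
Event 8 (withdraw 200 from vacation): vacation: 500 - 200 = 300. Balances: payroll=550, travel=350, investment=1400, vacation=300

Final balance of vacation: 300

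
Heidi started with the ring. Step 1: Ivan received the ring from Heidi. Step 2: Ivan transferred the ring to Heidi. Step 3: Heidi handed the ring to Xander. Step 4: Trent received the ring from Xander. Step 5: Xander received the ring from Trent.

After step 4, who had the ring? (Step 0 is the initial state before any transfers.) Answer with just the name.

Answer: Trent

Derivation:
Tracking the ring holder through step 4:
After step 0 (start): Heidi
After step 1: Ivan
After step 2: Heidi
After step 3: Xander
After step 4: Trent

At step 4, the holder is Trent.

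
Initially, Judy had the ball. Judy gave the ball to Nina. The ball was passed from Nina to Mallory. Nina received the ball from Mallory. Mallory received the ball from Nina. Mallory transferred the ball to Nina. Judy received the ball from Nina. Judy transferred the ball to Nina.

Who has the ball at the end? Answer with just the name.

Answer: Nina

Derivation:
Tracking the ball through each event:
Start: Judy has the ball.
After event 1: Nina has the ball.
After event 2: Mallory has the ball.
After event 3: Nina has the ball.
After event 4: Mallory has the ball.
After event 5: Nina has the ball.
After event 6: Judy has the ball.
After event 7: Nina has the ball.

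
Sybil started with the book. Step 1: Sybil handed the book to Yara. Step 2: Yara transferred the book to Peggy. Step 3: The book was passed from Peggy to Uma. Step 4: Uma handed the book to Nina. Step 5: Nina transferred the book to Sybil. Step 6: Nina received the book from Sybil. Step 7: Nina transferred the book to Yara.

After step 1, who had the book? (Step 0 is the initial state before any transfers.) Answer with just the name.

Tracking the book holder through step 1:
After step 0 (start): Sybil
After step 1: Yara

At step 1, the holder is Yara.

Answer: Yara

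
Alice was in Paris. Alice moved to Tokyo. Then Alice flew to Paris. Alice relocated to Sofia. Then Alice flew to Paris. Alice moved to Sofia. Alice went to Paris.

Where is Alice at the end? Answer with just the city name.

Tracking Alice's location:
Start: Alice is in Paris.
After move 1: Paris -> Tokyo. Alice is in Tokyo.
After move 2: Tokyo -> Paris. Alice is in Paris.
After move 3: Paris -> Sofia. Alice is in Sofia.
After move 4: Sofia -> Paris. Alice is in Paris.
After move 5: Paris -> Sofia. Alice is in Sofia.
After move 6: Sofia -> Paris. Alice is in Paris.

Answer: Paris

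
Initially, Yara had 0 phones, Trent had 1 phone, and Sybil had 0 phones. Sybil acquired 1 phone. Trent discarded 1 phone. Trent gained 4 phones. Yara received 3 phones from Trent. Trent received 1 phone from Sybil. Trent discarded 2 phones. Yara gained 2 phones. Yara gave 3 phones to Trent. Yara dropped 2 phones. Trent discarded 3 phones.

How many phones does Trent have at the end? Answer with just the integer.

Answer: 0

Derivation:
Tracking counts step by step:
Start: Yara=0, Trent=1, Sybil=0
Event 1 (Sybil +1): Sybil: 0 -> 1. State: Yara=0, Trent=1, Sybil=1
Event 2 (Trent -1): Trent: 1 -> 0. State: Yara=0, Trent=0, Sybil=1
Event 3 (Trent +4): Trent: 0 -> 4. State: Yara=0, Trent=4, Sybil=1
Event 4 (Trent -> Yara, 3): Trent: 4 -> 1, Yara: 0 -> 3. State: Yara=3, Trent=1, Sybil=1
Event 5 (Sybil -> Trent, 1): Sybil: 1 -> 0, Trent: 1 -> 2. State: Yara=3, Trent=2, Sybil=0
Event 6 (Trent -2): Trent: 2 -> 0. State: Yara=3, Trent=0, Sybil=0
Event 7 (Yara +2): Yara: 3 -> 5. State: Yara=5, Trent=0, Sybil=0
Event 8 (Yara -> Trent, 3): Yara: 5 -> 2, Trent: 0 -> 3. State: Yara=2, Trent=3, Sybil=0
Event 9 (Yara -2): Yara: 2 -> 0. State: Yara=0, Trent=3, Sybil=0
Event 10 (Trent -3): Trent: 3 -> 0. State: Yara=0, Trent=0, Sybil=0

Trent's final count: 0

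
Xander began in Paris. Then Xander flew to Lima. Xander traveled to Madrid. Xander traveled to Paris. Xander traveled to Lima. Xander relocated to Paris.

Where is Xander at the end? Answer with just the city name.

Tracking Xander's location:
Start: Xander is in Paris.
After move 1: Paris -> Lima. Xander is in Lima.
After move 2: Lima -> Madrid. Xander is in Madrid.
After move 3: Madrid -> Paris. Xander is in Paris.
After move 4: Paris -> Lima. Xander is in Lima.
After move 5: Lima -> Paris. Xander is in Paris.

Answer: Paris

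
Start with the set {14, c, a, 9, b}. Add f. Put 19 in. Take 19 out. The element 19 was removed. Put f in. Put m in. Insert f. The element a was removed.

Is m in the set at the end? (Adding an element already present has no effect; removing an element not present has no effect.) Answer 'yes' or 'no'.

Answer: yes

Derivation:
Tracking the set through each operation:
Start: {14, 9, a, b, c}
Event 1 (add f): added. Set: {14, 9, a, b, c, f}
Event 2 (add 19): added. Set: {14, 19, 9, a, b, c, f}
Event 3 (remove 19): removed. Set: {14, 9, a, b, c, f}
Event 4 (remove 19): not present, no change. Set: {14, 9, a, b, c, f}
Event 5 (add f): already present, no change. Set: {14, 9, a, b, c, f}
Event 6 (add m): added. Set: {14, 9, a, b, c, f, m}
Event 7 (add f): already present, no change. Set: {14, 9, a, b, c, f, m}
Event 8 (remove a): removed. Set: {14, 9, b, c, f, m}

Final set: {14, 9, b, c, f, m} (size 6)
m is in the final set.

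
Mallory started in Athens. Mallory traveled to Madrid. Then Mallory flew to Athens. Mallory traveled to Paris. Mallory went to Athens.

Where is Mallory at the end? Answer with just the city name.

Answer: Athens

Derivation:
Tracking Mallory's location:
Start: Mallory is in Athens.
After move 1: Athens -> Madrid. Mallory is in Madrid.
After move 2: Madrid -> Athens. Mallory is in Athens.
After move 3: Athens -> Paris. Mallory is in Paris.
After move 4: Paris -> Athens. Mallory is in Athens.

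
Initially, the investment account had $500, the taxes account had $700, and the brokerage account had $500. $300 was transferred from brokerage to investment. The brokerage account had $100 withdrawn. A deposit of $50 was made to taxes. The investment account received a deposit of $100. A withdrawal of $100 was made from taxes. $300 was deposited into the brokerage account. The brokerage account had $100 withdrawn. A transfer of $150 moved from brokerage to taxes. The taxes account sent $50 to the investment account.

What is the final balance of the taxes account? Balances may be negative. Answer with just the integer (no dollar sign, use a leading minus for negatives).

Answer: 750

Derivation:
Tracking account balances step by step:
Start: investment=500, taxes=700, brokerage=500
Event 1 (transfer 300 brokerage -> investment): brokerage: 500 - 300 = 200, investment: 500 + 300 = 800. Balances: investment=800, taxes=700, brokerage=200
Event 2 (withdraw 100 from brokerage): brokerage: 200 - 100 = 100. Balances: investment=800, taxes=700, brokerage=100
Event 3 (deposit 50 to taxes): taxes: 700 + 50 = 750. Balances: investment=800, taxes=750, brokerage=100
Event 4 (deposit 100 to investment): investment: 800 + 100 = 900. Balances: investment=900, taxes=750, brokerage=100
Event 5 (withdraw 100 from taxes): taxes: 750 - 100 = 650. Balances: investment=900, taxes=650, brokerage=100
Event 6 (deposit 300 to brokerage): brokerage: 100 + 300 = 400. Balances: investment=900, taxes=650, brokerage=400
Event 7 (withdraw 100 from brokerage): brokerage: 400 - 100 = 300. Balances: investment=900, taxes=650, brokerage=300
Event 8 (transfer 150 brokerage -> taxes): brokerage: 300 - 150 = 150, taxes: 650 + 150 = 800. Balances: investment=900, taxes=800, brokerage=150
Event 9 (transfer 50 taxes -> investment): taxes: 800 - 50 = 750, investment: 900 + 50 = 950. Balances: investment=950, taxes=750, brokerage=150

Final balance of taxes: 750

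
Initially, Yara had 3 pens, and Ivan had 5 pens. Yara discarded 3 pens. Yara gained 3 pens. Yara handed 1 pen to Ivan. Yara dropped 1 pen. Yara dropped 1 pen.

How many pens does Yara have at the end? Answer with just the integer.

Answer: 0

Derivation:
Tracking counts step by step:
Start: Yara=3, Ivan=5
Event 1 (Yara -3): Yara: 3 -> 0. State: Yara=0, Ivan=5
Event 2 (Yara +3): Yara: 0 -> 3. State: Yara=3, Ivan=5
Event 3 (Yara -> Ivan, 1): Yara: 3 -> 2, Ivan: 5 -> 6. State: Yara=2, Ivan=6
Event 4 (Yara -1): Yara: 2 -> 1. State: Yara=1, Ivan=6
Event 5 (Yara -1): Yara: 1 -> 0. State: Yara=0, Ivan=6

Yara's final count: 0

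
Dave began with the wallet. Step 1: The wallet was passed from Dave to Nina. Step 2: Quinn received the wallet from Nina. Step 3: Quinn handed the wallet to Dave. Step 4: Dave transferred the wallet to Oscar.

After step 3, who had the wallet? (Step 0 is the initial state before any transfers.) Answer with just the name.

Answer: Dave

Derivation:
Tracking the wallet holder through step 3:
After step 0 (start): Dave
After step 1: Nina
After step 2: Quinn
After step 3: Dave

At step 3, the holder is Dave.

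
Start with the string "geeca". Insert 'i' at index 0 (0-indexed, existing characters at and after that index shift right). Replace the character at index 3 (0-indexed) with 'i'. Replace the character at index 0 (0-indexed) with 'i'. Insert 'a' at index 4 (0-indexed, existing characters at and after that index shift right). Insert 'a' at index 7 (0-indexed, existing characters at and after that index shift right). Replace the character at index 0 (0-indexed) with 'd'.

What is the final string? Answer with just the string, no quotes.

Applying each edit step by step:
Start: "geeca"
Op 1 (insert 'i' at idx 0): "geeca" -> "igeeca"
Op 2 (replace idx 3: 'e' -> 'i'): "igeeca" -> "igeica"
Op 3 (replace idx 0: 'i' -> 'i'): "igeica" -> "igeica"
Op 4 (insert 'a' at idx 4): "igeica" -> "igeiaca"
Op 5 (insert 'a' at idx 7): "igeiaca" -> "igeiacaa"
Op 6 (replace idx 0: 'i' -> 'd'): "igeiacaa" -> "dgeiacaa"

Answer: dgeiacaa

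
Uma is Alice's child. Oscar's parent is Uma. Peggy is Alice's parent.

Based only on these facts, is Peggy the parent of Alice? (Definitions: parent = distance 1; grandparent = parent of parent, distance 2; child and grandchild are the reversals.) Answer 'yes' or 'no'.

Answer: yes

Derivation:
Reconstructing the parent chain from the given facts:
  Peggy -> Alice -> Uma -> Oscar
(each arrow means 'parent of the next')
Positions in the chain (0 = top):
  position of Peggy: 0
  position of Alice: 1
  position of Uma: 2
  position of Oscar: 3

Peggy is at position 0, Alice is at position 1; signed distance (j - i) = 1.
'parent' requires j - i = 1. Actual distance is 1, so the relation HOLDS.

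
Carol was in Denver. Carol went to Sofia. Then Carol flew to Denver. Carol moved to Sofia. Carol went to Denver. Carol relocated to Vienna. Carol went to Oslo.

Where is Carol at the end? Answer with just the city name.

Tracking Carol's location:
Start: Carol is in Denver.
After move 1: Denver -> Sofia. Carol is in Sofia.
After move 2: Sofia -> Denver. Carol is in Denver.
After move 3: Denver -> Sofia. Carol is in Sofia.
After move 4: Sofia -> Denver. Carol is in Denver.
After move 5: Denver -> Vienna. Carol is in Vienna.
After move 6: Vienna -> Oslo. Carol is in Oslo.

Answer: Oslo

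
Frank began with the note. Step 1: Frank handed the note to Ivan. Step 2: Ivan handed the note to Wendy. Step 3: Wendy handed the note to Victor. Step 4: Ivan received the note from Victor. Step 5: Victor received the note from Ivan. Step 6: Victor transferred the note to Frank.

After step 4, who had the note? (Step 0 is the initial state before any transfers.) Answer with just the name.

Tracking the note holder through step 4:
After step 0 (start): Frank
After step 1: Ivan
After step 2: Wendy
After step 3: Victor
After step 4: Ivan

At step 4, the holder is Ivan.

Answer: Ivan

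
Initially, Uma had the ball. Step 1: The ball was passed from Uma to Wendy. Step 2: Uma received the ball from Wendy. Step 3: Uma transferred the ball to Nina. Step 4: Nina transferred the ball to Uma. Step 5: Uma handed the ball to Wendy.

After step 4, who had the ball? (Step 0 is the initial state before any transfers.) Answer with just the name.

Tracking the ball holder through step 4:
After step 0 (start): Uma
After step 1: Wendy
After step 2: Uma
After step 3: Nina
After step 4: Uma

At step 4, the holder is Uma.

Answer: Uma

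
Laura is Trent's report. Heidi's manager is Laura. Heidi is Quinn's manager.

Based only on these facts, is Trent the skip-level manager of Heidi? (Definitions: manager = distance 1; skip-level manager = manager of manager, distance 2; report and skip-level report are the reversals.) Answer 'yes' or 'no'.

Reconstructing the manager chain from the given facts:
  Trent -> Laura -> Heidi -> Quinn
(each arrow means 'manager of the next')
Positions in the chain (0 = top):
  position of Trent: 0
  position of Laura: 1
  position of Heidi: 2
  position of Quinn: 3

Trent is at position 0, Heidi is at position 2; signed distance (j - i) = 2.
'skip-level manager' requires j - i = 2. Actual distance is 2, so the relation HOLDS.

Answer: yes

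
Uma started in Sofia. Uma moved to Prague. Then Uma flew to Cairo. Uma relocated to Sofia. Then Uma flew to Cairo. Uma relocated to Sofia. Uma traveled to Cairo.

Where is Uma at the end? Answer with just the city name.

Tracking Uma's location:
Start: Uma is in Sofia.
After move 1: Sofia -> Prague. Uma is in Prague.
After move 2: Prague -> Cairo. Uma is in Cairo.
After move 3: Cairo -> Sofia. Uma is in Sofia.
After move 4: Sofia -> Cairo. Uma is in Cairo.
After move 5: Cairo -> Sofia. Uma is in Sofia.
After move 6: Sofia -> Cairo. Uma is in Cairo.

Answer: Cairo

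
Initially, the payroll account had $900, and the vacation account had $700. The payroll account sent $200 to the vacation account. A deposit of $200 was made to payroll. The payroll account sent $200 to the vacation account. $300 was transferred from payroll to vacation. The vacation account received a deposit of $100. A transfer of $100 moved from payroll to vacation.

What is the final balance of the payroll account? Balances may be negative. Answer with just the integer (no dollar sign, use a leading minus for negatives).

Answer: 300

Derivation:
Tracking account balances step by step:
Start: payroll=900, vacation=700
Event 1 (transfer 200 payroll -> vacation): payroll: 900 - 200 = 700, vacation: 700 + 200 = 900. Balances: payroll=700, vacation=900
Event 2 (deposit 200 to payroll): payroll: 700 + 200 = 900. Balances: payroll=900, vacation=900
Event 3 (transfer 200 payroll -> vacation): payroll: 900 - 200 = 700, vacation: 900 + 200 = 1100. Balances: payroll=700, vacation=1100
Event 4 (transfer 300 payroll -> vacation): payroll: 700 - 300 = 400, vacation: 1100 + 300 = 1400. Balances: payroll=400, vacation=1400
Event 5 (deposit 100 to vacation): vacation: 1400 + 100 = 1500. Balances: payroll=400, vacation=1500
Event 6 (transfer 100 payroll -> vacation): payroll: 400 - 100 = 300, vacation: 1500 + 100 = 1600. Balances: payroll=300, vacation=1600

Final balance of payroll: 300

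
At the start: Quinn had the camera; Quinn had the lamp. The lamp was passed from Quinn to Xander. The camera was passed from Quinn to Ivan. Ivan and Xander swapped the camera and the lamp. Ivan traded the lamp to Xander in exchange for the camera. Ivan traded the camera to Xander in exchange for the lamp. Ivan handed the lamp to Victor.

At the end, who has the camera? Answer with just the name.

Answer: Xander

Derivation:
Tracking all object holders:
Start: camera:Quinn, lamp:Quinn
Event 1 (give lamp: Quinn -> Xander). State: camera:Quinn, lamp:Xander
Event 2 (give camera: Quinn -> Ivan). State: camera:Ivan, lamp:Xander
Event 3 (swap camera<->lamp: now camera:Xander, lamp:Ivan). State: camera:Xander, lamp:Ivan
Event 4 (swap lamp<->camera: now lamp:Xander, camera:Ivan). State: camera:Ivan, lamp:Xander
Event 5 (swap camera<->lamp: now camera:Xander, lamp:Ivan). State: camera:Xander, lamp:Ivan
Event 6 (give lamp: Ivan -> Victor). State: camera:Xander, lamp:Victor

Final state: camera:Xander, lamp:Victor
The camera is held by Xander.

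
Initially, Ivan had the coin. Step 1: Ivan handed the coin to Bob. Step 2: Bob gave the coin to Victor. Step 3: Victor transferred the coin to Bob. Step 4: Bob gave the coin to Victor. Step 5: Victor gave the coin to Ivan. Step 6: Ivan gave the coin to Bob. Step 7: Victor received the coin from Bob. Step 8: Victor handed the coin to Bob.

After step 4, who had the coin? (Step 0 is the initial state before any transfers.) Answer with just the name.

Tracking the coin holder through step 4:
After step 0 (start): Ivan
After step 1: Bob
After step 2: Victor
After step 3: Bob
After step 4: Victor

At step 4, the holder is Victor.

Answer: Victor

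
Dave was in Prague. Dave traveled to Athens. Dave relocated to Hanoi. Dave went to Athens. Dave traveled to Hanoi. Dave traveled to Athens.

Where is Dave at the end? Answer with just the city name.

Tracking Dave's location:
Start: Dave is in Prague.
After move 1: Prague -> Athens. Dave is in Athens.
After move 2: Athens -> Hanoi. Dave is in Hanoi.
After move 3: Hanoi -> Athens. Dave is in Athens.
After move 4: Athens -> Hanoi. Dave is in Hanoi.
After move 5: Hanoi -> Athens. Dave is in Athens.

Answer: Athens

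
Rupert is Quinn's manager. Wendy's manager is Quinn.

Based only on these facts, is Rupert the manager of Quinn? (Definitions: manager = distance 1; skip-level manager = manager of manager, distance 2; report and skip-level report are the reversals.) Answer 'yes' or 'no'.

Answer: yes

Derivation:
Reconstructing the manager chain from the given facts:
  Rupert -> Quinn -> Wendy
(each arrow means 'manager of the next')
Positions in the chain (0 = top):
  position of Rupert: 0
  position of Quinn: 1
  position of Wendy: 2

Rupert is at position 0, Quinn is at position 1; signed distance (j - i) = 1.
'manager' requires j - i = 1. Actual distance is 1, so the relation HOLDS.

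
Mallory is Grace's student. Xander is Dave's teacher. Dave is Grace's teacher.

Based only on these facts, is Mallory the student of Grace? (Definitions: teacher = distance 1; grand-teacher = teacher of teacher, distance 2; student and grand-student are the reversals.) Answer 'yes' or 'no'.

Answer: yes

Derivation:
Reconstructing the teacher chain from the given facts:
  Xander -> Dave -> Grace -> Mallory
(each arrow means 'teacher of the next')
Positions in the chain (0 = top):
  position of Xander: 0
  position of Dave: 1
  position of Grace: 2
  position of Mallory: 3

Mallory is at position 3, Grace is at position 2; signed distance (j - i) = -1.
'student' requires j - i = -1. Actual distance is -1, so the relation HOLDS.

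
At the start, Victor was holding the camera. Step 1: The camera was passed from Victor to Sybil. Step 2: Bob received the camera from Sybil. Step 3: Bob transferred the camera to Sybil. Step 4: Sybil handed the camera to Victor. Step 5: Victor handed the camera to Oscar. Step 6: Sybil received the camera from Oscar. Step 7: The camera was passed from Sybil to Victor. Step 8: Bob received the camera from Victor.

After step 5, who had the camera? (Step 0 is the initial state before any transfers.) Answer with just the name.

Answer: Oscar

Derivation:
Tracking the camera holder through step 5:
After step 0 (start): Victor
After step 1: Sybil
After step 2: Bob
After step 3: Sybil
After step 4: Victor
After step 5: Oscar

At step 5, the holder is Oscar.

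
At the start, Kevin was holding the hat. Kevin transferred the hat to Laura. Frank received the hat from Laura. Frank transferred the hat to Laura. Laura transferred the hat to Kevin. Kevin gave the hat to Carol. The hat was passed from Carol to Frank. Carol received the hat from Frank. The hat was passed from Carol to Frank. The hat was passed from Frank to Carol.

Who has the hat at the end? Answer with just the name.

Tracking the hat through each event:
Start: Kevin has the hat.
After event 1: Laura has the hat.
After event 2: Frank has the hat.
After event 3: Laura has the hat.
After event 4: Kevin has the hat.
After event 5: Carol has the hat.
After event 6: Frank has the hat.
After event 7: Carol has the hat.
After event 8: Frank has the hat.
After event 9: Carol has the hat.

Answer: Carol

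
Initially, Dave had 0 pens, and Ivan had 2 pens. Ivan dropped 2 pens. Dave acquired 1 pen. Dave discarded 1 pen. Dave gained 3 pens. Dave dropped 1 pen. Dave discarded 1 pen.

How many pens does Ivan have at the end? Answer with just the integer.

Answer: 0

Derivation:
Tracking counts step by step:
Start: Dave=0, Ivan=2
Event 1 (Ivan -2): Ivan: 2 -> 0. State: Dave=0, Ivan=0
Event 2 (Dave +1): Dave: 0 -> 1. State: Dave=1, Ivan=0
Event 3 (Dave -1): Dave: 1 -> 0. State: Dave=0, Ivan=0
Event 4 (Dave +3): Dave: 0 -> 3. State: Dave=3, Ivan=0
Event 5 (Dave -1): Dave: 3 -> 2. State: Dave=2, Ivan=0
Event 6 (Dave -1): Dave: 2 -> 1. State: Dave=1, Ivan=0

Ivan's final count: 0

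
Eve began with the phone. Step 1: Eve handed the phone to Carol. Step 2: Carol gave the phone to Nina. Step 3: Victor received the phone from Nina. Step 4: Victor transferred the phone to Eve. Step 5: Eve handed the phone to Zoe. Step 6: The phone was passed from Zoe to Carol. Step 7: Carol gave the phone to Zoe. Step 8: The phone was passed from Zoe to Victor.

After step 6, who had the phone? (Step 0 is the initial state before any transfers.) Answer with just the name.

Tracking the phone holder through step 6:
After step 0 (start): Eve
After step 1: Carol
After step 2: Nina
After step 3: Victor
After step 4: Eve
After step 5: Zoe
After step 6: Carol

At step 6, the holder is Carol.

Answer: Carol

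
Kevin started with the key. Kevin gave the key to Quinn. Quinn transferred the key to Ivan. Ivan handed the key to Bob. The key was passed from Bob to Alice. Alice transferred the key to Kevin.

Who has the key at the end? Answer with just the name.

Tracking the key through each event:
Start: Kevin has the key.
After event 1: Quinn has the key.
After event 2: Ivan has the key.
After event 3: Bob has the key.
After event 4: Alice has the key.
After event 5: Kevin has the key.

Answer: Kevin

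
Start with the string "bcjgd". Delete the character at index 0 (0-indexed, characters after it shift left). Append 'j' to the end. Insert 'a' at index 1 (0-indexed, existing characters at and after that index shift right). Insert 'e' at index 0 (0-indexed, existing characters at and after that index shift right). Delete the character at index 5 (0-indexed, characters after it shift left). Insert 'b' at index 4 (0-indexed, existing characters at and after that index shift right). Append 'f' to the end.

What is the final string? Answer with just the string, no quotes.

Answer: ecajbgjf

Derivation:
Applying each edit step by step:
Start: "bcjgd"
Op 1 (delete idx 0 = 'b'): "bcjgd" -> "cjgd"
Op 2 (append 'j'): "cjgd" -> "cjgdj"
Op 3 (insert 'a' at idx 1): "cjgdj" -> "cajgdj"
Op 4 (insert 'e' at idx 0): "cajgdj" -> "ecajgdj"
Op 5 (delete idx 5 = 'd'): "ecajgdj" -> "ecajgj"
Op 6 (insert 'b' at idx 4): "ecajgj" -> "ecajbgj"
Op 7 (append 'f'): "ecajbgj" -> "ecajbgjf"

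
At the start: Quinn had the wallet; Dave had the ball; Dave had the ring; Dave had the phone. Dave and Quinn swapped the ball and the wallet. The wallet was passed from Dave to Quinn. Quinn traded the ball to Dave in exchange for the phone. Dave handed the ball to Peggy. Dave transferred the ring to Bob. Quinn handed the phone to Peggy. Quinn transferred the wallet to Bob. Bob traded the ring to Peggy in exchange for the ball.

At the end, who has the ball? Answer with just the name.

Answer: Bob

Derivation:
Tracking all object holders:
Start: wallet:Quinn, ball:Dave, ring:Dave, phone:Dave
Event 1 (swap ball<->wallet: now ball:Quinn, wallet:Dave). State: wallet:Dave, ball:Quinn, ring:Dave, phone:Dave
Event 2 (give wallet: Dave -> Quinn). State: wallet:Quinn, ball:Quinn, ring:Dave, phone:Dave
Event 3 (swap ball<->phone: now ball:Dave, phone:Quinn). State: wallet:Quinn, ball:Dave, ring:Dave, phone:Quinn
Event 4 (give ball: Dave -> Peggy). State: wallet:Quinn, ball:Peggy, ring:Dave, phone:Quinn
Event 5 (give ring: Dave -> Bob). State: wallet:Quinn, ball:Peggy, ring:Bob, phone:Quinn
Event 6 (give phone: Quinn -> Peggy). State: wallet:Quinn, ball:Peggy, ring:Bob, phone:Peggy
Event 7 (give wallet: Quinn -> Bob). State: wallet:Bob, ball:Peggy, ring:Bob, phone:Peggy
Event 8 (swap ring<->ball: now ring:Peggy, ball:Bob). State: wallet:Bob, ball:Bob, ring:Peggy, phone:Peggy

Final state: wallet:Bob, ball:Bob, ring:Peggy, phone:Peggy
The ball is held by Bob.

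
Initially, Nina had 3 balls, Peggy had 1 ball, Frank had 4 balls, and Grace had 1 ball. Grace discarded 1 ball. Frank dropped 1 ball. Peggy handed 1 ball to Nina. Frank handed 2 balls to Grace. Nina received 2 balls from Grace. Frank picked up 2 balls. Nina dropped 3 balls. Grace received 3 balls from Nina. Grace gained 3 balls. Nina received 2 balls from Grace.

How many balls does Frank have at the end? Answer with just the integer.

Tracking counts step by step:
Start: Nina=3, Peggy=1, Frank=4, Grace=1
Event 1 (Grace -1): Grace: 1 -> 0. State: Nina=3, Peggy=1, Frank=4, Grace=0
Event 2 (Frank -1): Frank: 4 -> 3. State: Nina=3, Peggy=1, Frank=3, Grace=0
Event 3 (Peggy -> Nina, 1): Peggy: 1 -> 0, Nina: 3 -> 4. State: Nina=4, Peggy=0, Frank=3, Grace=0
Event 4 (Frank -> Grace, 2): Frank: 3 -> 1, Grace: 0 -> 2. State: Nina=4, Peggy=0, Frank=1, Grace=2
Event 5 (Grace -> Nina, 2): Grace: 2 -> 0, Nina: 4 -> 6. State: Nina=6, Peggy=0, Frank=1, Grace=0
Event 6 (Frank +2): Frank: 1 -> 3. State: Nina=6, Peggy=0, Frank=3, Grace=0
Event 7 (Nina -3): Nina: 6 -> 3. State: Nina=3, Peggy=0, Frank=3, Grace=0
Event 8 (Nina -> Grace, 3): Nina: 3 -> 0, Grace: 0 -> 3. State: Nina=0, Peggy=0, Frank=3, Grace=3
Event 9 (Grace +3): Grace: 3 -> 6. State: Nina=0, Peggy=0, Frank=3, Grace=6
Event 10 (Grace -> Nina, 2): Grace: 6 -> 4, Nina: 0 -> 2. State: Nina=2, Peggy=0, Frank=3, Grace=4

Frank's final count: 3

Answer: 3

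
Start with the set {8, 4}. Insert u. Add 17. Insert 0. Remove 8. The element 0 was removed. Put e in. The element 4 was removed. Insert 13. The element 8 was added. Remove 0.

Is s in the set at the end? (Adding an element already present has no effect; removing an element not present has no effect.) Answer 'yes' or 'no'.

Tracking the set through each operation:
Start: {4, 8}
Event 1 (add u): added. Set: {4, 8, u}
Event 2 (add 17): added. Set: {17, 4, 8, u}
Event 3 (add 0): added. Set: {0, 17, 4, 8, u}
Event 4 (remove 8): removed. Set: {0, 17, 4, u}
Event 5 (remove 0): removed. Set: {17, 4, u}
Event 6 (add e): added. Set: {17, 4, e, u}
Event 7 (remove 4): removed. Set: {17, e, u}
Event 8 (add 13): added. Set: {13, 17, e, u}
Event 9 (add 8): added. Set: {13, 17, 8, e, u}
Event 10 (remove 0): not present, no change. Set: {13, 17, 8, e, u}

Final set: {13, 17, 8, e, u} (size 5)
s is NOT in the final set.

Answer: no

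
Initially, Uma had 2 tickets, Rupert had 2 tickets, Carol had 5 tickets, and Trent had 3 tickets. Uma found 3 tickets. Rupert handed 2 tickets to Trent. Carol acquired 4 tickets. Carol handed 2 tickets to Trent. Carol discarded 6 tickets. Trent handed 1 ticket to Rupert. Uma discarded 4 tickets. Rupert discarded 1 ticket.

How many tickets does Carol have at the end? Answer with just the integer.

Tracking counts step by step:
Start: Uma=2, Rupert=2, Carol=5, Trent=3
Event 1 (Uma +3): Uma: 2 -> 5. State: Uma=5, Rupert=2, Carol=5, Trent=3
Event 2 (Rupert -> Trent, 2): Rupert: 2 -> 0, Trent: 3 -> 5. State: Uma=5, Rupert=0, Carol=5, Trent=5
Event 3 (Carol +4): Carol: 5 -> 9. State: Uma=5, Rupert=0, Carol=9, Trent=5
Event 4 (Carol -> Trent, 2): Carol: 9 -> 7, Trent: 5 -> 7. State: Uma=5, Rupert=0, Carol=7, Trent=7
Event 5 (Carol -6): Carol: 7 -> 1. State: Uma=5, Rupert=0, Carol=1, Trent=7
Event 6 (Trent -> Rupert, 1): Trent: 7 -> 6, Rupert: 0 -> 1. State: Uma=5, Rupert=1, Carol=1, Trent=6
Event 7 (Uma -4): Uma: 5 -> 1. State: Uma=1, Rupert=1, Carol=1, Trent=6
Event 8 (Rupert -1): Rupert: 1 -> 0. State: Uma=1, Rupert=0, Carol=1, Trent=6

Carol's final count: 1

Answer: 1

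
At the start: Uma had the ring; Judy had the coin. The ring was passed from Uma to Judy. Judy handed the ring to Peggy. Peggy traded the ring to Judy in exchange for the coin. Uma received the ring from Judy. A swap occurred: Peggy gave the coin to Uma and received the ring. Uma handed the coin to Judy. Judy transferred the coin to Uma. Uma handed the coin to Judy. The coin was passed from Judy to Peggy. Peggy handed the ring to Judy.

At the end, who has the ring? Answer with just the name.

Answer: Judy

Derivation:
Tracking all object holders:
Start: ring:Uma, coin:Judy
Event 1 (give ring: Uma -> Judy). State: ring:Judy, coin:Judy
Event 2 (give ring: Judy -> Peggy). State: ring:Peggy, coin:Judy
Event 3 (swap ring<->coin: now ring:Judy, coin:Peggy). State: ring:Judy, coin:Peggy
Event 4 (give ring: Judy -> Uma). State: ring:Uma, coin:Peggy
Event 5 (swap coin<->ring: now coin:Uma, ring:Peggy). State: ring:Peggy, coin:Uma
Event 6 (give coin: Uma -> Judy). State: ring:Peggy, coin:Judy
Event 7 (give coin: Judy -> Uma). State: ring:Peggy, coin:Uma
Event 8 (give coin: Uma -> Judy). State: ring:Peggy, coin:Judy
Event 9 (give coin: Judy -> Peggy). State: ring:Peggy, coin:Peggy
Event 10 (give ring: Peggy -> Judy). State: ring:Judy, coin:Peggy

Final state: ring:Judy, coin:Peggy
The ring is held by Judy.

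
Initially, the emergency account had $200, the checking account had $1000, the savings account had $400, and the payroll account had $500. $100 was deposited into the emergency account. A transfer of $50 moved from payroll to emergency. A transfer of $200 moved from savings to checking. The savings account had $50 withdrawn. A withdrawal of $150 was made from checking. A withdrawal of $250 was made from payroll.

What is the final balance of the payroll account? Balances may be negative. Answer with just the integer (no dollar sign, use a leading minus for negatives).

Tracking account balances step by step:
Start: emergency=200, checking=1000, savings=400, payroll=500
Event 1 (deposit 100 to emergency): emergency: 200 + 100 = 300. Balances: emergency=300, checking=1000, savings=400, payroll=500
Event 2 (transfer 50 payroll -> emergency): payroll: 500 - 50 = 450, emergency: 300 + 50 = 350. Balances: emergency=350, checking=1000, savings=400, payroll=450
Event 3 (transfer 200 savings -> checking): savings: 400 - 200 = 200, checking: 1000 + 200 = 1200. Balances: emergency=350, checking=1200, savings=200, payroll=450
Event 4 (withdraw 50 from savings): savings: 200 - 50 = 150. Balances: emergency=350, checking=1200, savings=150, payroll=450
Event 5 (withdraw 150 from checking): checking: 1200 - 150 = 1050. Balances: emergency=350, checking=1050, savings=150, payroll=450
Event 6 (withdraw 250 from payroll): payroll: 450 - 250 = 200. Balances: emergency=350, checking=1050, savings=150, payroll=200

Final balance of payroll: 200

Answer: 200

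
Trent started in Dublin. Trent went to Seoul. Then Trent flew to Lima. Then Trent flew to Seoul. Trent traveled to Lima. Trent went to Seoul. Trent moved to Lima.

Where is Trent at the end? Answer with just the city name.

Tracking Trent's location:
Start: Trent is in Dublin.
After move 1: Dublin -> Seoul. Trent is in Seoul.
After move 2: Seoul -> Lima. Trent is in Lima.
After move 3: Lima -> Seoul. Trent is in Seoul.
After move 4: Seoul -> Lima. Trent is in Lima.
After move 5: Lima -> Seoul. Trent is in Seoul.
After move 6: Seoul -> Lima. Trent is in Lima.

Answer: Lima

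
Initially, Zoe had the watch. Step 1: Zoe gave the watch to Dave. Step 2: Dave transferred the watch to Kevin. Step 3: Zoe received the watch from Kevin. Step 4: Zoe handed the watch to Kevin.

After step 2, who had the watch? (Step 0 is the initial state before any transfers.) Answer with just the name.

Answer: Kevin

Derivation:
Tracking the watch holder through step 2:
After step 0 (start): Zoe
After step 1: Dave
After step 2: Kevin

At step 2, the holder is Kevin.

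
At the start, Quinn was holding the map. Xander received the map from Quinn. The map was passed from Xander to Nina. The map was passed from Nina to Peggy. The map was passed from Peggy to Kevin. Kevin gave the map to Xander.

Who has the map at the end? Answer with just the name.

Answer: Xander

Derivation:
Tracking the map through each event:
Start: Quinn has the map.
After event 1: Xander has the map.
After event 2: Nina has the map.
After event 3: Peggy has the map.
After event 4: Kevin has the map.
After event 5: Xander has the map.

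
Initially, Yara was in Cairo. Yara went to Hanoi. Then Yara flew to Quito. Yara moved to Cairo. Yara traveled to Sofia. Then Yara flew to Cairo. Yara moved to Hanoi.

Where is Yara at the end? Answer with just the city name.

Tracking Yara's location:
Start: Yara is in Cairo.
After move 1: Cairo -> Hanoi. Yara is in Hanoi.
After move 2: Hanoi -> Quito. Yara is in Quito.
After move 3: Quito -> Cairo. Yara is in Cairo.
After move 4: Cairo -> Sofia. Yara is in Sofia.
After move 5: Sofia -> Cairo. Yara is in Cairo.
After move 6: Cairo -> Hanoi. Yara is in Hanoi.

Answer: Hanoi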